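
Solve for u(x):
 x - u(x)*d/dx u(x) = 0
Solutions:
 u(x) = -sqrt(C1 + x^2)
 u(x) = sqrt(C1 + x^2)


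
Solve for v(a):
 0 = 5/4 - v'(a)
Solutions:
 v(a) = C1 + 5*a/4


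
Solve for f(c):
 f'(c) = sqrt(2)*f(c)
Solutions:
 f(c) = C1*exp(sqrt(2)*c)


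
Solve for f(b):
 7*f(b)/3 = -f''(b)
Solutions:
 f(b) = C1*sin(sqrt(21)*b/3) + C2*cos(sqrt(21)*b/3)


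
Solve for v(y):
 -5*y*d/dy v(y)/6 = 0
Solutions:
 v(y) = C1


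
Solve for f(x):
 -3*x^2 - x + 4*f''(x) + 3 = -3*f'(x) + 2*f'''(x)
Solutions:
 f(x) = C1 + C2*exp(x*(1 - sqrt(10)/2)) + C3*exp(x*(1 + sqrt(10)/2)) + x^3/3 - 7*x^2/6 + 31*x/9


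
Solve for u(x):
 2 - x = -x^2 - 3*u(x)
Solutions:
 u(x) = -x^2/3 + x/3 - 2/3


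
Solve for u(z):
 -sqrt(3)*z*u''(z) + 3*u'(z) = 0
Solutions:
 u(z) = C1 + C2*z^(1 + sqrt(3))


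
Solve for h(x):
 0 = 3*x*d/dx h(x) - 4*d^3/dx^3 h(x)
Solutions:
 h(x) = C1 + Integral(C2*airyai(6^(1/3)*x/2) + C3*airybi(6^(1/3)*x/2), x)


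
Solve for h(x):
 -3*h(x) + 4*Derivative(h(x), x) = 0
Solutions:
 h(x) = C1*exp(3*x/4)


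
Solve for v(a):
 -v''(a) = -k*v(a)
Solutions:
 v(a) = C1*exp(-a*sqrt(k)) + C2*exp(a*sqrt(k))


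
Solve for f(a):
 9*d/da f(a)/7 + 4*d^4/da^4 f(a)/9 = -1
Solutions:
 f(a) = C1 + C4*exp(-3*294^(1/3)*a/14) - 7*a/9 + (C2*sin(3*3^(5/6)*98^(1/3)*a/28) + C3*cos(3*3^(5/6)*98^(1/3)*a/28))*exp(3*294^(1/3)*a/28)


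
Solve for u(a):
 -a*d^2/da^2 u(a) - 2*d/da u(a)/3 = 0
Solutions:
 u(a) = C1 + C2*a^(1/3)


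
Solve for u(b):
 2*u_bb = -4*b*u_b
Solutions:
 u(b) = C1 + C2*erf(b)


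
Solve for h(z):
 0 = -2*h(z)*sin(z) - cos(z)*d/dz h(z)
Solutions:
 h(z) = C1*cos(z)^2


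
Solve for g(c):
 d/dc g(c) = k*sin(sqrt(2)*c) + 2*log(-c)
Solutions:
 g(c) = C1 + 2*c*log(-c) - 2*c - sqrt(2)*k*cos(sqrt(2)*c)/2


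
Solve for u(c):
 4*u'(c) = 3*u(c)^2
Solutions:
 u(c) = -4/(C1 + 3*c)


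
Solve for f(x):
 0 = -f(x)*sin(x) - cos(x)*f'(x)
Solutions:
 f(x) = C1*cos(x)


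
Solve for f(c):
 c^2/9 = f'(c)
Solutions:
 f(c) = C1 + c^3/27


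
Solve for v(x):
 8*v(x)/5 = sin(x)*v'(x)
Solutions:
 v(x) = C1*(cos(x) - 1)^(4/5)/(cos(x) + 1)^(4/5)


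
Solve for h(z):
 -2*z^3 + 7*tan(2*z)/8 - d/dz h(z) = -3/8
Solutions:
 h(z) = C1 - z^4/2 + 3*z/8 - 7*log(cos(2*z))/16


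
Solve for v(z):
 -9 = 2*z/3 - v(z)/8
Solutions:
 v(z) = 16*z/3 + 72


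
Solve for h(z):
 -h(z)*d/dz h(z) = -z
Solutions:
 h(z) = -sqrt(C1 + z^2)
 h(z) = sqrt(C1 + z^2)


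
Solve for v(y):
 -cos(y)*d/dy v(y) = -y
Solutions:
 v(y) = C1 + Integral(y/cos(y), y)


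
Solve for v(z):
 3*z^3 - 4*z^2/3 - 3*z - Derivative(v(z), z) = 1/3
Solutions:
 v(z) = C1 + 3*z^4/4 - 4*z^3/9 - 3*z^2/2 - z/3


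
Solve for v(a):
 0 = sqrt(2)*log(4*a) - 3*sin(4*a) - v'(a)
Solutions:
 v(a) = C1 + sqrt(2)*a*(log(a) - 1) + 2*sqrt(2)*a*log(2) + 3*cos(4*a)/4


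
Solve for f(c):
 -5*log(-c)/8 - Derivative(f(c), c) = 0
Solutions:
 f(c) = C1 - 5*c*log(-c)/8 + 5*c/8


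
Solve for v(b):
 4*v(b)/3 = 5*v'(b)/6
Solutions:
 v(b) = C1*exp(8*b/5)


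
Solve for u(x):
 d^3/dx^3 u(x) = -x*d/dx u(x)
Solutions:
 u(x) = C1 + Integral(C2*airyai(-x) + C3*airybi(-x), x)


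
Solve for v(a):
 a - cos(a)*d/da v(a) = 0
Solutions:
 v(a) = C1 + Integral(a/cos(a), a)


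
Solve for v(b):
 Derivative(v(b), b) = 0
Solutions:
 v(b) = C1


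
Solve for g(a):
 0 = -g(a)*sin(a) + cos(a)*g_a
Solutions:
 g(a) = C1/cos(a)


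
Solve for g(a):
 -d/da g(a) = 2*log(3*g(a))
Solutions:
 Integral(1/(log(_y) + log(3)), (_y, g(a)))/2 = C1 - a


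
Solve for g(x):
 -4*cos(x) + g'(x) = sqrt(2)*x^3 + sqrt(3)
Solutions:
 g(x) = C1 + sqrt(2)*x^4/4 + sqrt(3)*x + 4*sin(x)


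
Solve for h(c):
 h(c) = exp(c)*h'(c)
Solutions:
 h(c) = C1*exp(-exp(-c))


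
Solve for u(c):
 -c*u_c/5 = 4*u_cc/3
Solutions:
 u(c) = C1 + C2*erf(sqrt(30)*c/20)


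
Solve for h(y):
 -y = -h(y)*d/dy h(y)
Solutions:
 h(y) = -sqrt(C1 + y^2)
 h(y) = sqrt(C1 + y^2)


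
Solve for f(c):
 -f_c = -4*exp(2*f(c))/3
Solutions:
 f(c) = log(-1/(C1 + 4*c))/2 - log(2) + log(6)/2
 f(c) = log(-sqrt(-1/(C1 + 4*c))) - log(2) + log(6)/2


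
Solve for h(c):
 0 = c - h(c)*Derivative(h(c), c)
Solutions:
 h(c) = -sqrt(C1 + c^2)
 h(c) = sqrt(C1 + c^2)


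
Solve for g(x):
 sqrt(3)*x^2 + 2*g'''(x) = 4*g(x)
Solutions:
 g(x) = C3*exp(2^(1/3)*x) + sqrt(3)*x^2/4 + (C1*sin(2^(1/3)*sqrt(3)*x/2) + C2*cos(2^(1/3)*sqrt(3)*x/2))*exp(-2^(1/3)*x/2)


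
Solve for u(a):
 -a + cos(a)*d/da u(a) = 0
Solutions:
 u(a) = C1 + Integral(a/cos(a), a)


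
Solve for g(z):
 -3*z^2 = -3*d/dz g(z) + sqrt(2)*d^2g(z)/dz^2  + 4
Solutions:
 g(z) = C1 + C2*exp(3*sqrt(2)*z/2) + z^3/3 + sqrt(2)*z^2/3 + 16*z/9


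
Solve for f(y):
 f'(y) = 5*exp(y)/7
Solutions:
 f(y) = C1 + 5*exp(y)/7


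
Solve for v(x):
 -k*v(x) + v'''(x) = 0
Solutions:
 v(x) = C1*exp(k^(1/3)*x) + C2*exp(k^(1/3)*x*(-1 + sqrt(3)*I)/2) + C3*exp(-k^(1/3)*x*(1 + sqrt(3)*I)/2)


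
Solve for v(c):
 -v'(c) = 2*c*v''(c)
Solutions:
 v(c) = C1 + C2*sqrt(c)


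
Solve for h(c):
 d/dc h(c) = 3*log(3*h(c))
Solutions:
 -Integral(1/(log(_y) + log(3)), (_y, h(c)))/3 = C1 - c


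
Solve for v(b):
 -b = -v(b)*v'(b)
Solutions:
 v(b) = -sqrt(C1 + b^2)
 v(b) = sqrt(C1 + b^2)


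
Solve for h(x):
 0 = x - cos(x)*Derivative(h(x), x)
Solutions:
 h(x) = C1 + Integral(x/cos(x), x)


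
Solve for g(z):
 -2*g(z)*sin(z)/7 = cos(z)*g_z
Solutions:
 g(z) = C1*cos(z)^(2/7)


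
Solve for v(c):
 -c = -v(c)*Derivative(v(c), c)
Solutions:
 v(c) = -sqrt(C1 + c^2)
 v(c) = sqrt(C1 + c^2)


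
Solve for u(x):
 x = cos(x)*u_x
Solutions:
 u(x) = C1 + Integral(x/cos(x), x)


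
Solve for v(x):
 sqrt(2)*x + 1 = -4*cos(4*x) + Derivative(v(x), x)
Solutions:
 v(x) = C1 + sqrt(2)*x^2/2 + x + sin(4*x)


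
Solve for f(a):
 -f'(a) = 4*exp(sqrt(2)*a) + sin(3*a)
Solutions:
 f(a) = C1 - 2*sqrt(2)*exp(sqrt(2)*a) + cos(3*a)/3


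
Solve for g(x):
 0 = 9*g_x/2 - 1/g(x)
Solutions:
 g(x) = -sqrt(C1 + 4*x)/3
 g(x) = sqrt(C1 + 4*x)/3


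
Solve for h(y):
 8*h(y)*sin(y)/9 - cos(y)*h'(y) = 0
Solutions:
 h(y) = C1/cos(y)^(8/9)


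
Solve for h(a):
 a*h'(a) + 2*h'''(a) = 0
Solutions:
 h(a) = C1 + Integral(C2*airyai(-2^(2/3)*a/2) + C3*airybi(-2^(2/3)*a/2), a)


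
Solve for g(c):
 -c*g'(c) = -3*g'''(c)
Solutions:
 g(c) = C1 + Integral(C2*airyai(3^(2/3)*c/3) + C3*airybi(3^(2/3)*c/3), c)


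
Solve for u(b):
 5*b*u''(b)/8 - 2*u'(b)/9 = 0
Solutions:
 u(b) = C1 + C2*b^(61/45)


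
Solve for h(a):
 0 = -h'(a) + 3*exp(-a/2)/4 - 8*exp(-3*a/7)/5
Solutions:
 h(a) = C1 - 3*exp(-a/2)/2 + 56*exp(-3*a/7)/15


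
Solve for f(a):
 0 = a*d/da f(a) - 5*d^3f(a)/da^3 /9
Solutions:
 f(a) = C1 + Integral(C2*airyai(15^(2/3)*a/5) + C3*airybi(15^(2/3)*a/5), a)


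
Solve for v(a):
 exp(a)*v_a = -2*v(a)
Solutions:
 v(a) = C1*exp(2*exp(-a))


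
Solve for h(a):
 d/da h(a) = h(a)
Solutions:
 h(a) = C1*exp(a)


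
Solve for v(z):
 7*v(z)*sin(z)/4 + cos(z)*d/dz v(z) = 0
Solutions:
 v(z) = C1*cos(z)^(7/4)


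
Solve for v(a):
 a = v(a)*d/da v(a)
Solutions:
 v(a) = -sqrt(C1 + a^2)
 v(a) = sqrt(C1 + a^2)


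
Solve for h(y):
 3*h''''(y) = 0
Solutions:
 h(y) = C1 + C2*y + C3*y^2 + C4*y^3


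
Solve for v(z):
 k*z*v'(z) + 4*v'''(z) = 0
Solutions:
 v(z) = C1 + Integral(C2*airyai(2^(1/3)*z*(-k)^(1/3)/2) + C3*airybi(2^(1/3)*z*(-k)^(1/3)/2), z)


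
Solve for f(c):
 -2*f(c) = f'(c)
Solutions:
 f(c) = C1*exp(-2*c)


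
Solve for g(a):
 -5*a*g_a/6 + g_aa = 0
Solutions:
 g(a) = C1 + C2*erfi(sqrt(15)*a/6)


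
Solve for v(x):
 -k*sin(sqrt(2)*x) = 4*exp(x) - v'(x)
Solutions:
 v(x) = C1 - sqrt(2)*k*cos(sqrt(2)*x)/2 + 4*exp(x)


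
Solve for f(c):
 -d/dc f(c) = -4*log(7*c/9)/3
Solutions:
 f(c) = C1 + 4*c*log(c)/3 - 8*c*log(3)/3 - 4*c/3 + 4*c*log(7)/3


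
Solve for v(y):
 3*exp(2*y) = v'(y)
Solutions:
 v(y) = C1 + 3*exp(2*y)/2


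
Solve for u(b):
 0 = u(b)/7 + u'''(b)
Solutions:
 u(b) = C3*exp(-7^(2/3)*b/7) + (C1*sin(sqrt(3)*7^(2/3)*b/14) + C2*cos(sqrt(3)*7^(2/3)*b/14))*exp(7^(2/3)*b/14)


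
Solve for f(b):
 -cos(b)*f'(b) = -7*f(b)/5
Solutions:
 f(b) = C1*(sin(b) + 1)^(7/10)/(sin(b) - 1)^(7/10)


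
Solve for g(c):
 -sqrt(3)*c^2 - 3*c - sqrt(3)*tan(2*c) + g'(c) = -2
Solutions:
 g(c) = C1 + sqrt(3)*c^3/3 + 3*c^2/2 - 2*c - sqrt(3)*log(cos(2*c))/2


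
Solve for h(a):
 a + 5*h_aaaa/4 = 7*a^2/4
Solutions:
 h(a) = C1 + C2*a + C3*a^2 + C4*a^3 + 7*a^6/1800 - a^5/150


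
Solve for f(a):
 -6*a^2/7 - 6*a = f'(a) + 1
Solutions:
 f(a) = C1 - 2*a^3/7 - 3*a^2 - a


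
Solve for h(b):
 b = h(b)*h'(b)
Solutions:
 h(b) = -sqrt(C1 + b^2)
 h(b) = sqrt(C1 + b^2)


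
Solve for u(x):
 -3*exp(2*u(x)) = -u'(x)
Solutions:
 u(x) = log(-sqrt(-1/(C1 + 3*x))) - log(2)/2
 u(x) = log(-1/(C1 + 3*x))/2 - log(2)/2


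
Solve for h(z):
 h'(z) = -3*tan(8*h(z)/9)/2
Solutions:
 h(z) = -9*asin(C1*exp(-4*z/3))/8 + 9*pi/8
 h(z) = 9*asin(C1*exp(-4*z/3))/8


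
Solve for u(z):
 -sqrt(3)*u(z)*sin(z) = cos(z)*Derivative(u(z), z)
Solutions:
 u(z) = C1*cos(z)^(sqrt(3))


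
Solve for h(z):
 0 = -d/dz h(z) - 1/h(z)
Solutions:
 h(z) = -sqrt(C1 - 2*z)
 h(z) = sqrt(C1 - 2*z)


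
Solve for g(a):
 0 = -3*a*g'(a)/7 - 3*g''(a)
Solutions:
 g(a) = C1 + C2*erf(sqrt(14)*a/14)


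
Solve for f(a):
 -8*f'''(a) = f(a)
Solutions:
 f(a) = C3*exp(-a/2) + (C1*sin(sqrt(3)*a/4) + C2*cos(sqrt(3)*a/4))*exp(a/4)


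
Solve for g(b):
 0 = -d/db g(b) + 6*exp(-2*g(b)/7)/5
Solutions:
 g(b) = 7*log(-sqrt(C1 + 6*b)) - 7*log(35) + 7*log(70)/2
 g(b) = 7*log(C1 + 6*b)/2 - 7*log(35) + 7*log(70)/2


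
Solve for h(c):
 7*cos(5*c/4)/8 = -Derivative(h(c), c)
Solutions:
 h(c) = C1 - 7*sin(5*c/4)/10


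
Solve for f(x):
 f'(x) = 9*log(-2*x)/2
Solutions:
 f(x) = C1 + 9*x*log(-x)/2 + 9*x*(-1 + log(2))/2


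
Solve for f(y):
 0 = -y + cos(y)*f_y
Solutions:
 f(y) = C1 + Integral(y/cos(y), y)


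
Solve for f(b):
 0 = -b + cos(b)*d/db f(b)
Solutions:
 f(b) = C1 + Integral(b/cos(b), b)


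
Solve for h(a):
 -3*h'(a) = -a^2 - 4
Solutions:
 h(a) = C1 + a^3/9 + 4*a/3


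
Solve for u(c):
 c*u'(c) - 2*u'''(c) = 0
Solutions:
 u(c) = C1 + Integral(C2*airyai(2^(2/3)*c/2) + C3*airybi(2^(2/3)*c/2), c)


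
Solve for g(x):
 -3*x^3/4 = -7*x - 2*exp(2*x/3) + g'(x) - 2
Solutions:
 g(x) = C1 - 3*x^4/16 + 7*x^2/2 + 2*x + 3*exp(2*x/3)


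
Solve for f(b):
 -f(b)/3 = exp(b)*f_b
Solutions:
 f(b) = C1*exp(exp(-b)/3)


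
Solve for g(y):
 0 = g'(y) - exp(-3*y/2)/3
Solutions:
 g(y) = C1 - 2*exp(-3*y/2)/9


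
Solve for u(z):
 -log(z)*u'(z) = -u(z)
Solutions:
 u(z) = C1*exp(li(z))


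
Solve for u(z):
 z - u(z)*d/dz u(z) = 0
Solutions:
 u(z) = -sqrt(C1 + z^2)
 u(z) = sqrt(C1 + z^2)


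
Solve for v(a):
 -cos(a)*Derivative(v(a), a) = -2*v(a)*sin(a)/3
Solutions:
 v(a) = C1/cos(a)^(2/3)


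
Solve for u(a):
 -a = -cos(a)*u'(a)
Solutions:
 u(a) = C1 + Integral(a/cos(a), a)


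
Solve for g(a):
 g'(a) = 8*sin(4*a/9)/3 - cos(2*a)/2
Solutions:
 g(a) = C1 - sin(2*a)/4 - 6*cos(4*a/9)


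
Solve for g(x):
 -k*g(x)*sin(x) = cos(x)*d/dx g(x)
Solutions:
 g(x) = C1*exp(k*log(cos(x)))


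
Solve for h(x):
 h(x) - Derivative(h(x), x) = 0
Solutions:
 h(x) = C1*exp(x)


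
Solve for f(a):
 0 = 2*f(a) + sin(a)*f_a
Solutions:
 f(a) = C1*(cos(a) + 1)/(cos(a) - 1)


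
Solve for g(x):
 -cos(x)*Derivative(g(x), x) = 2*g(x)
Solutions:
 g(x) = C1*(sin(x) - 1)/(sin(x) + 1)


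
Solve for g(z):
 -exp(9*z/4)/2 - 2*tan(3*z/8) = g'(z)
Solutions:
 g(z) = C1 - 2*exp(9*z/4)/9 + 16*log(cos(3*z/8))/3


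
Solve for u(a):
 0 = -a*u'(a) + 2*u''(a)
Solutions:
 u(a) = C1 + C2*erfi(a/2)


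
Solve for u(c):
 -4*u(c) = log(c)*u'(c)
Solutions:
 u(c) = C1*exp(-4*li(c))


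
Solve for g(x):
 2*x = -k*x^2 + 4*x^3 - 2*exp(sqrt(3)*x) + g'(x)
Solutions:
 g(x) = C1 + k*x^3/3 - x^4 + x^2 + 2*sqrt(3)*exp(sqrt(3)*x)/3


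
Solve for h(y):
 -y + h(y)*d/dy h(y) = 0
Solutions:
 h(y) = -sqrt(C1 + y^2)
 h(y) = sqrt(C1 + y^2)


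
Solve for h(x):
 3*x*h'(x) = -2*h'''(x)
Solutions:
 h(x) = C1 + Integral(C2*airyai(-2^(2/3)*3^(1/3)*x/2) + C3*airybi(-2^(2/3)*3^(1/3)*x/2), x)


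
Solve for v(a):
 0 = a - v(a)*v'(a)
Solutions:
 v(a) = -sqrt(C1 + a^2)
 v(a) = sqrt(C1 + a^2)


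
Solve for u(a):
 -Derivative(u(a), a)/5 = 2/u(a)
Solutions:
 u(a) = -sqrt(C1 - 20*a)
 u(a) = sqrt(C1 - 20*a)


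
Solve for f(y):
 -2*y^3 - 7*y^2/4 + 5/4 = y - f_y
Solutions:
 f(y) = C1 + y^4/2 + 7*y^3/12 + y^2/2 - 5*y/4


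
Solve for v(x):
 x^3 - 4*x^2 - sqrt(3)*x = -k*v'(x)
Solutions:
 v(x) = C1 - x^4/(4*k) + 4*x^3/(3*k) + sqrt(3)*x^2/(2*k)


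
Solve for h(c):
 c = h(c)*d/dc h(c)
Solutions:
 h(c) = -sqrt(C1 + c^2)
 h(c) = sqrt(C1 + c^2)


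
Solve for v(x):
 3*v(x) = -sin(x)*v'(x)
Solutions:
 v(x) = C1*(cos(x) + 1)^(3/2)/(cos(x) - 1)^(3/2)


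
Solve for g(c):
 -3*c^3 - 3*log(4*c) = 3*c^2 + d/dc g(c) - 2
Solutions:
 g(c) = C1 - 3*c^4/4 - c^3 - 3*c*log(c) - c*log(64) + 5*c


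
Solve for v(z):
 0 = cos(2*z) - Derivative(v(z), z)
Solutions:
 v(z) = C1 + sin(2*z)/2


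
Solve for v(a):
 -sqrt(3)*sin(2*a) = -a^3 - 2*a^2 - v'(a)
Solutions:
 v(a) = C1 - a^4/4 - 2*a^3/3 - sqrt(3)*cos(2*a)/2


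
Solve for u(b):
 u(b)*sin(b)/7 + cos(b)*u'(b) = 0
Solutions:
 u(b) = C1*cos(b)^(1/7)


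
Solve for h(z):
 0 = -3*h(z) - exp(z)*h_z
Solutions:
 h(z) = C1*exp(3*exp(-z))


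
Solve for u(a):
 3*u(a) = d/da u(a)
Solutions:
 u(a) = C1*exp(3*a)


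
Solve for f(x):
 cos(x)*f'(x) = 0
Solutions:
 f(x) = C1


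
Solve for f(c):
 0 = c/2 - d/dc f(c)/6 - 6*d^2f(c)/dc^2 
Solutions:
 f(c) = C1 + C2*exp(-c/36) + 3*c^2/2 - 108*c


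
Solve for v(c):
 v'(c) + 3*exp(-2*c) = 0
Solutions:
 v(c) = C1 + 3*exp(-2*c)/2


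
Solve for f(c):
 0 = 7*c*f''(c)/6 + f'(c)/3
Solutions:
 f(c) = C1 + C2*c^(5/7)


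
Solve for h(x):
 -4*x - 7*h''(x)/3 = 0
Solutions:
 h(x) = C1 + C2*x - 2*x^3/7


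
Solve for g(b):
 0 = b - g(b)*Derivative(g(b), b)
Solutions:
 g(b) = -sqrt(C1 + b^2)
 g(b) = sqrt(C1 + b^2)


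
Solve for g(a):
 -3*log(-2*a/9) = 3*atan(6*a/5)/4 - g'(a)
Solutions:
 g(a) = C1 + 3*a*log(-a) + 3*a*atan(6*a/5)/4 - 6*a*log(3) - 3*a + 3*a*log(2) - 5*log(36*a^2 + 25)/16


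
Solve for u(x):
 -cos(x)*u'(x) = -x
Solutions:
 u(x) = C1 + Integral(x/cos(x), x)


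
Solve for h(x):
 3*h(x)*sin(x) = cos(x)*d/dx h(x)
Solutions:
 h(x) = C1/cos(x)^3


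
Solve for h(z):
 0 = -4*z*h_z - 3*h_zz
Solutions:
 h(z) = C1 + C2*erf(sqrt(6)*z/3)


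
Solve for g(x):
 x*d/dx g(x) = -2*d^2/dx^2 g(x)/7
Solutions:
 g(x) = C1 + C2*erf(sqrt(7)*x/2)


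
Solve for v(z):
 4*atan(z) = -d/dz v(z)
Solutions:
 v(z) = C1 - 4*z*atan(z) + 2*log(z^2 + 1)


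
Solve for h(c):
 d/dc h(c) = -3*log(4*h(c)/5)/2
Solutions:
 2*Integral(1/(log(_y) - log(5) + 2*log(2)), (_y, h(c)))/3 = C1 - c


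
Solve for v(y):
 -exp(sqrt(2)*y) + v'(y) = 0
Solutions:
 v(y) = C1 + sqrt(2)*exp(sqrt(2)*y)/2


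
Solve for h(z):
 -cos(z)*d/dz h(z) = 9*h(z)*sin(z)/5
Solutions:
 h(z) = C1*cos(z)^(9/5)


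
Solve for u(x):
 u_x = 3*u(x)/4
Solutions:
 u(x) = C1*exp(3*x/4)


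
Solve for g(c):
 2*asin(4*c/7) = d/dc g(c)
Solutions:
 g(c) = C1 + 2*c*asin(4*c/7) + sqrt(49 - 16*c^2)/2


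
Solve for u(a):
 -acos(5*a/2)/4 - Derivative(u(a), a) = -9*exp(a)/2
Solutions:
 u(a) = C1 - a*acos(5*a/2)/4 + sqrt(4 - 25*a^2)/20 + 9*exp(a)/2


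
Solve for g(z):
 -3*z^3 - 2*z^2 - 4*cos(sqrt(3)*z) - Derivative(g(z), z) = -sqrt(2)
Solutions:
 g(z) = C1 - 3*z^4/4 - 2*z^3/3 + sqrt(2)*z - 4*sqrt(3)*sin(sqrt(3)*z)/3


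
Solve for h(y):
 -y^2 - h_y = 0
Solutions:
 h(y) = C1 - y^3/3


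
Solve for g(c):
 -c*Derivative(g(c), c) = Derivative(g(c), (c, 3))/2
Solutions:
 g(c) = C1 + Integral(C2*airyai(-2^(1/3)*c) + C3*airybi(-2^(1/3)*c), c)


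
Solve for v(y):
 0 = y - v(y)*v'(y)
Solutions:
 v(y) = -sqrt(C1 + y^2)
 v(y) = sqrt(C1 + y^2)


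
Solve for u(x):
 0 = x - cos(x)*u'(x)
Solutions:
 u(x) = C1 + Integral(x/cos(x), x)


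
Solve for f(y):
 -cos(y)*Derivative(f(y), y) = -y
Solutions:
 f(y) = C1 + Integral(y/cos(y), y)


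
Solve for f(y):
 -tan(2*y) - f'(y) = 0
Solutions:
 f(y) = C1 + log(cos(2*y))/2


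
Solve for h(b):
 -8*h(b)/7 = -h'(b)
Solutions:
 h(b) = C1*exp(8*b/7)


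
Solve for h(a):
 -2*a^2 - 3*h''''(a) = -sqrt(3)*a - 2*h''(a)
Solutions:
 h(a) = C1 + C2*a + C3*exp(-sqrt(6)*a/3) + C4*exp(sqrt(6)*a/3) + a^4/12 - sqrt(3)*a^3/12 + 3*a^2/2


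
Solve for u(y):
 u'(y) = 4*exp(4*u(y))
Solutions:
 u(y) = log(-(-1/(C1 + 16*y))^(1/4))
 u(y) = log(-1/(C1 + 16*y))/4
 u(y) = log(-I*(-1/(C1 + 16*y))^(1/4))
 u(y) = log(I*(-1/(C1 + 16*y))^(1/4))


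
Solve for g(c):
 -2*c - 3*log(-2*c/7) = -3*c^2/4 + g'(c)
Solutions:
 g(c) = C1 + c^3/4 - c^2 - 3*c*log(-c) + 3*c*(-log(2) + 1 + log(7))


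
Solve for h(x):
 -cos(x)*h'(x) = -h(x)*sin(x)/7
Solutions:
 h(x) = C1/cos(x)^(1/7)


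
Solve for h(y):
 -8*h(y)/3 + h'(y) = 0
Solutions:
 h(y) = C1*exp(8*y/3)


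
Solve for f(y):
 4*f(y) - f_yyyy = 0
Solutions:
 f(y) = C1*exp(-sqrt(2)*y) + C2*exp(sqrt(2)*y) + C3*sin(sqrt(2)*y) + C4*cos(sqrt(2)*y)


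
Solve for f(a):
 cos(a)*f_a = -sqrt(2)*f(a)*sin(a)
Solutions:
 f(a) = C1*cos(a)^(sqrt(2))


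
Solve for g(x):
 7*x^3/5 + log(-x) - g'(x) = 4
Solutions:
 g(x) = C1 + 7*x^4/20 + x*log(-x) - 5*x


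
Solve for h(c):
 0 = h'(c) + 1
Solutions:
 h(c) = C1 - c


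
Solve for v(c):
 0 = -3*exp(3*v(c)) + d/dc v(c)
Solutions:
 v(c) = log(-1/(C1 + 9*c))/3
 v(c) = log((-1/(C1 + 3*c))^(1/3)*(-3^(2/3) - 3*3^(1/6)*I)/6)
 v(c) = log((-1/(C1 + 3*c))^(1/3)*(-3^(2/3) + 3*3^(1/6)*I)/6)


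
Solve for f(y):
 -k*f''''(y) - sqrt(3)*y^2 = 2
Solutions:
 f(y) = C1 + C2*y + C3*y^2 + C4*y^3 - sqrt(3)*y^6/(360*k) - y^4/(12*k)


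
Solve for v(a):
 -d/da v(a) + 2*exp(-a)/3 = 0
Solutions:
 v(a) = C1 - 2*exp(-a)/3


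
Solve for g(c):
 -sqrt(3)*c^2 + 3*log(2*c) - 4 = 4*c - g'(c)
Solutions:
 g(c) = C1 + sqrt(3)*c^3/3 + 2*c^2 - 3*c*log(c) - c*log(8) + 7*c


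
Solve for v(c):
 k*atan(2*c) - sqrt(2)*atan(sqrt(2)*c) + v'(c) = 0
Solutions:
 v(c) = C1 - k*(c*atan(2*c) - log(4*c^2 + 1)/4) + sqrt(2)*(c*atan(sqrt(2)*c) - sqrt(2)*log(2*c^2 + 1)/4)


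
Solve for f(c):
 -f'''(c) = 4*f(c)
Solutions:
 f(c) = C3*exp(-2^(2/3)*c) + (C1*sin(2^(2/3)*sqrt(3)*c/2) + C2*cos(2^(2/3)*sqrt(3)*c/2))*exp(2^(2/3)*c/2)


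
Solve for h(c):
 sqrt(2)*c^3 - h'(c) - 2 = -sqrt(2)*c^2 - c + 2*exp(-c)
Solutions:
 h(c) = C1 + sqrt(2)*c^4/4 + sqrt(2)*c^3/3 + c^2/2 - 2*c + 2*exp(-c)


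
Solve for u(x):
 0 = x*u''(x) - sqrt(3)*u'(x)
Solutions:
 u(x) = C1 + C2*x^(1 + sqrt(3))


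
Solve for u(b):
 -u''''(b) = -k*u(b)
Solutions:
 u(b) = C1*exp(-b*k^(1/4)) + C2*exp(b*k^(1/4)) + C3*exp(-I*b*k^(1/4)) + C4*exp(I*b*k^(1/4))


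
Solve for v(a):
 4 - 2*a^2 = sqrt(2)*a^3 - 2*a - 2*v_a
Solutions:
 v(a) = C1 + sqrt(2)*a^4/8 + a^3/3 - a^2/2 - 2*a


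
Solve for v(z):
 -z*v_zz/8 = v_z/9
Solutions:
 v(z) = C1 + C2*z^(1/9)


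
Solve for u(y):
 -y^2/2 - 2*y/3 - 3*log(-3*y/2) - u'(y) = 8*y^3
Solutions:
 u(y) = C1 - 2*y^4 - y^3/6 - y^2/3 - 3*y*log(-y) + 3*y*(-log(3) + log(2) + 1)


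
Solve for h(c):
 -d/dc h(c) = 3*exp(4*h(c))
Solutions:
 h(c) = log(-I*(1/(C1 + 12*c))^(1/4))
 h(c) = log(I*(1/(C1 + 12*c))^(1/4))
 h(c) = log(-(1/(C1 + 12*c))^(1/4))
 h(c) = log(1/(C1 + 12*c))/4


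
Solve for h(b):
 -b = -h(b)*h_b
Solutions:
 h(b) = -sqrt(C1 + b^2)
 h(b) = sqrt(C1 + b^2)


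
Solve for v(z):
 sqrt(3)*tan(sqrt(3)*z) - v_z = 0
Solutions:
 v(z) = C1 - log(cos(sqrt(3)*z))


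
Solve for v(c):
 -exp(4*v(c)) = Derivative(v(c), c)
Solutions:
 v(c) = log(-I*(1/(C1 + 4*c))^(1/4))
 v(c) = log(I*(1/(C1 + 4*c))^(1/4))
 v(c) = log(-(1/(C1 + 4*c))^(1/4))
 v(c) = log(1/(C1 + 4*c))/4


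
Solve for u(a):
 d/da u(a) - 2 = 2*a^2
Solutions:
 u(a) = C1 + 2*a^3/3 + 2*a


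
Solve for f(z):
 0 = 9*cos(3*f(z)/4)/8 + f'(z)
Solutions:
 9*z/8 - 2*log(sin(3*f(z)/4) - 1)/3 + 2*log(sin(3*f(z)/4) + 1)/3 = C1


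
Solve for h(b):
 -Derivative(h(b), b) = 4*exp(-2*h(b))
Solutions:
 h(b) = log(-sqrt(C1 - 8*b))
 h(b) = log(C1 - 8*b)/2


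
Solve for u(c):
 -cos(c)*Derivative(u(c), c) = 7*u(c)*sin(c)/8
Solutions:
 u(c) = C1*cos(c)^(7/8)


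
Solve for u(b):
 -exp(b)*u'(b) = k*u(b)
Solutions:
 u(b) = C1*exp(k*exp(-b))


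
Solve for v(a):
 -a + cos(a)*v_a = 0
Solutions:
 v(a) = C1 + Integral(a/cos(a), a)


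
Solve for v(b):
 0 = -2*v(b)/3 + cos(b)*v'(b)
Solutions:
 v(b) = C1*(sin(b) + 1)^(1/3)/(sin(b) - 1)^(1/3)


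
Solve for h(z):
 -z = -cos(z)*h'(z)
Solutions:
 h(z) = C1 + Integral(z/cos(z), z)


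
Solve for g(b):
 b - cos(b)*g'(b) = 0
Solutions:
 g(b) = C1 + Integral(b/cos(b), b)


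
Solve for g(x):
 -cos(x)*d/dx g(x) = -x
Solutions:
 g(x) = C1 + Integral(x/cos(x), x)


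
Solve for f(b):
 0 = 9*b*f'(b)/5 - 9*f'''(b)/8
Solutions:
 f(b) = C1 + Integral(C2*airyai(2*5^(2/3)*b/5) + C3*airybi(2*5^(2/3)*b/5), b)


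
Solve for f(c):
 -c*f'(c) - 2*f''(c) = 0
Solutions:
 f(c) = C1 + C2*erf(c/2)


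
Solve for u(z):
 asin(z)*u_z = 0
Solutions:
 u(z) = C1


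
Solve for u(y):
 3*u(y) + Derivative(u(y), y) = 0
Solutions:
 u(y) = C1*exp(-3*y)


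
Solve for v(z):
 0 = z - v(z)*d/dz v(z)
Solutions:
 v(z) = -sqrt(C1 + z^2)
 v(z) = sqrt(C1 + z^2)


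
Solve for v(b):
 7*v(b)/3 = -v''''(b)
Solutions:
 v(b) = (C1*sin(sqrt(2)*3^(3/4)*7^(1/4)*b/6) + C2*cos(sqrt(2)*3^(3/4)*7^(1/4)*b/6))*exp(-sqrt(2)*3^(3/4)*7^(1/4)*b/6) + (C3*sin(sqrt(2)*3^(3/4)*7^(1/4)*b/6) + C4*cos(sqrt(2)*3^(3/4)*7^(1/4)*b/6))*exp(sqrt(2)*3^(3/4)*7^(1/4)*b/6)


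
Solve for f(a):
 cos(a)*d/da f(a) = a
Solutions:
 f(a) = C1 + Integral(a/cos(a), a)


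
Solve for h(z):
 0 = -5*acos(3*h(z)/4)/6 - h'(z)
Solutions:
 Integral(1/acos(3*_y/4), (_y, h(z))) = C1 - 5*z/6


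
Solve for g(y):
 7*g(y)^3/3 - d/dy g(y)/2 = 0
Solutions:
 g(y) = -sqrt(6)*sqrt(-1/(C1 + 14*y))/2
 g(y) = sqrt(6)*sqrt(-1/(C1 + 14*y))/2


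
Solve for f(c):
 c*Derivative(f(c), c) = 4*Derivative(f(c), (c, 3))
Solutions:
 f(c) = C1 + Integral(C2*airyai(2^(1/3)*c/2) + C3*airybi(2^(1/3)*c/2), c)


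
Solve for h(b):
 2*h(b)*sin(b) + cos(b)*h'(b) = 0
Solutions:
 h(b) = C1*cos(b)^2


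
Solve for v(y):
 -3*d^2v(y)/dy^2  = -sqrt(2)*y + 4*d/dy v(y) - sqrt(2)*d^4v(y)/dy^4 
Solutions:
 v(y) = C1 + C2*exp(-y*(sqrt(2)/(sqrt(2 - sqrt(2)/4) + sqrt(2))^(1/3) + 2*(sqrt(2 - sqrt(2)/4) + sqrt(2))^(1/3))/4)*sin(y*(-sqrt(6)/(sqrt(2 - sqrt(2)/4) + sqrt(2))^(1/3) + 2*sqrt(3)*(sqrt(2 - sqrt(2)/4) + sqrt(2))^(1/3))/4) + C3*exp(-y*(sqrt(2)/(sqrt(2 - sqrt(2)/4) + sqrt(2))^(1/3) + 2*(sqrt(2 - sqrt(2)/4) + sqrt(2))^(1/3))/4)*cos(y*(-sqrt(6)/(sqrt(2 - sqrt(2)/4) + sqrt(2))^(1/3) + 2*sqrt(3)*(sqrt(2 - sqrt(2)/4) + sqrt(2))^(1/3))/4) + C4*exp(y*(sqrt(2)/(2*(sqrt(2 - sqrt(2)/4) + sqrt(2))^(1/3)) + (sqrt(2 - sqrt(2)/4) + sqrt(2))^(1/3))) + sqrt(2)*y^2/8 - 3*sqrt(2)*y/16


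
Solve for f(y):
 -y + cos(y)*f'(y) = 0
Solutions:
 f(y) = C1 + Integral(y/cos(y), y)


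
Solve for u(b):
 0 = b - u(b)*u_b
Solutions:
 u(b) = -sqrt(C1 + b^2)
 u(b) = sqrt(C1 + b^2)


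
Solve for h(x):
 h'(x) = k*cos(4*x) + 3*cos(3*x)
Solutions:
 h(x) = C1 + k*sin(4*x)/4 + sin(3*x)


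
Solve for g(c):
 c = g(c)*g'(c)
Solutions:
 g(c) = -sqrt(C1 + c^2)
 g(c) = sqrt(C1 + c^2)


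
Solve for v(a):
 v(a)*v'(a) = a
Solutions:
 v(a) = -sqrt(C1 + a^2)
 v(a) = sqrt(C1 + a^2)


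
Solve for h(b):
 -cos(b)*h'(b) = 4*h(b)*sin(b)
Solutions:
 h(b) = C1*cos(b)^4


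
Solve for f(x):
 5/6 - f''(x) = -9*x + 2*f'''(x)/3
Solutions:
 f(x) = C1 + C2*x + C3*exp(-3*x/2) + 3*x^3/2 - 31*x^2/12


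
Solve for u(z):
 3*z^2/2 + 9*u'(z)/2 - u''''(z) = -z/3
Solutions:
 u(z) = C1 + C4*exp(6^(2/3)*z/2) - z^3/9 - z^2/27 + (C2*sin(3*2^(2/3)*3^(1/6)*z/4) + C3*cos(3*2^(2/3)*3^(1/6)*z/4))*exp(-6^(2/3)*z/4)


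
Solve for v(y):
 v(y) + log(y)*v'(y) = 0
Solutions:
 v(y) = C1*exp(-li(y))


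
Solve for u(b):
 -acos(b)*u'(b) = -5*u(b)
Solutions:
 u(b) = C1*exp(5*Integral(1/acos(b), b))


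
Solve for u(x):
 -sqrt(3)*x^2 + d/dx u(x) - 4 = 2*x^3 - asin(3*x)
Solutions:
 u(x) = C1 + x^4/2 + sqrt(3)*x^3/3 - x*asin(3*x) + 4*x - sqrt(1 - 9*x^2)/3


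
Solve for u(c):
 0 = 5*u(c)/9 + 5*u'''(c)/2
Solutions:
 u(c) = C3*exp(-6^(1/3)*c/3) + (C1*sin(2^(1/3)*3^(5/6)*c/6) + C2*cos(2^(1/3)*3^(5/6)*c/6))*exp(6^(1/3)*c/6)


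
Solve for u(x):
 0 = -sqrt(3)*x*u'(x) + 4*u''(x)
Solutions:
 u(x) = C1 + C2*erfi(sqrt(2)*3^(1/4)*x/4)


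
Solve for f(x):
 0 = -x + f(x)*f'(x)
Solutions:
 f(x) = -sqrt(C1 + x^2)
 f(x) = sqrt(C1 + x^2)


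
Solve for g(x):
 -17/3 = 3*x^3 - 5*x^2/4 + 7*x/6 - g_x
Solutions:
 g(x) = C1 + 3*x^4/4 - 5*x^3/12 + 7*x^2/12 + 17*x/3


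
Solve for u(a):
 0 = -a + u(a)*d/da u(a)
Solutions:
 u(a) = -sqrt(C1 + a^2)
 u(a) = sqrt(C1 + a^2)


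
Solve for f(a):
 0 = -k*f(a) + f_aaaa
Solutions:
 f(a) = C1*exp(-a*k^(1/4)) + C2*exp(a*k^(1/4)) + C3*exp(-I*a*k^(1/4)) + C4*exp(I*a*k^(1/4))


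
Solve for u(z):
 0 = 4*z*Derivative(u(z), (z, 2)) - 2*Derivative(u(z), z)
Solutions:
 u(z) = C1 + C2*z^(3/2)


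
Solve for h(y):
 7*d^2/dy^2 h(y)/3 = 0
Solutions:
 h(y) = C1 + C2*y


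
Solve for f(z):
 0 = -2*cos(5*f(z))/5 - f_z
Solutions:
 f(z) = -asin((C1 + exp(4*z))/(C1 - exp(4*z)))/5 + pi/5
 f(z) = asin((C1 + exp(4*z))/(C1 - exp(4*z)))/5


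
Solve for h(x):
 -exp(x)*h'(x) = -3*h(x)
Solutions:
 h(x) = C1*exp(-3*exp(-x))


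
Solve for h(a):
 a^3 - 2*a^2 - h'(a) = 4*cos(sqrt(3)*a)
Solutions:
 h(a) = C1 + a^4/4 - 2*a^3/3 - 4*sqrt(3)*sin(sqrt(3)*a)/3


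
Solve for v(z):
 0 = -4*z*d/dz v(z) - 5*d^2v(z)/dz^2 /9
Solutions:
 v(z) = C1 + C2*erf(3*sqrt(10)*z/5)


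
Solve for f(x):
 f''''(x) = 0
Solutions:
 f(x) = C1 + C2*x + C3*x^2 + C4*x^3


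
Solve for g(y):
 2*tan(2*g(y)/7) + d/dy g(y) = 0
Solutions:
 g(y) = -7*asin(C1*exp(-4*y/7))/2 + 7*pi/2
 g(y) = 7*asin(C1*exp(-4*y/7))/2


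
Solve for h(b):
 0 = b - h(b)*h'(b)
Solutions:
 h(b) = -sqrt(C1 + b^2)
 h(b) = sqrt(C1 + b^2)


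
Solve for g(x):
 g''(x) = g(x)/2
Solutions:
 g(x) = C1*exp(-sqrt(2)*x/2) + C2*exp(sqrt(2)*x/2)


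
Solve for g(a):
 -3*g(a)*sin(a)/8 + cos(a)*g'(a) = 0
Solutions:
 g(a) = C1/cos(a)^(3/8)


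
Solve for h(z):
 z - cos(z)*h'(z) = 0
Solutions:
 h(z) = C1 + Integral(z/cos(z), z)


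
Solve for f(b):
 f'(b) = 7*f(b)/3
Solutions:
 f(b) = C1*exp(7*b/3)


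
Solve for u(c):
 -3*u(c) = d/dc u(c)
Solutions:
 u(c) = C1*exp(-3*c)


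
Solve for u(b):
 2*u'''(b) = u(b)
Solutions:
 u(b) = C3*exp(2^(2/3)*b/2) + (C1*sin(2^(2/3)*sqrt(3)*b/4) + C2*cos(2^(2/3)*sqrt(3)*b/4))*exp(-2^(2/3)*b/4)


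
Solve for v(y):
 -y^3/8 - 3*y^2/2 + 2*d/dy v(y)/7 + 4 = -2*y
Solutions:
 v(y) = C1 + 7*y^4/64 + 7*y^3/4 - 7*y^2/2 - 14*y


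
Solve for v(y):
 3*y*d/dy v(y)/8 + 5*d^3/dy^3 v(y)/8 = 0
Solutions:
 v(y) = C1 + Integral(C2*airyai(-3^(1/3)*5^(2/3)*y/5) + C3*airybi(-3^(1/3)*5^(2/3)*y/5), y)


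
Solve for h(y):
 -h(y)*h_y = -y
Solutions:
 h(y) = -sqrt(C1 + y^2)
 h(y) = sqrt(C1 + y^2)


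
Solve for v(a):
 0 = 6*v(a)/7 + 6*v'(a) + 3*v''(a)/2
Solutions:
 v(a) = C1*exp(2*a*(-1 + sqrt(42)/7)) + C2*exp(-2*a*(sqrt(42)/7 + 1))


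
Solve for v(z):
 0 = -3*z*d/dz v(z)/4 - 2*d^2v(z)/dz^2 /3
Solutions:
 v(z) = C1 + C2*erf(3*z/4)


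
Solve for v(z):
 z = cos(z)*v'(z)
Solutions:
 v(z) = C1 + Integral(z/cos(z), z)


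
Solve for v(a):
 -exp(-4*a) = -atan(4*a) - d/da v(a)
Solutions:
 v(a) = C1 - a*atan(4*a) + log(16*a^2 + 1)/8 - exp(-4*a)/4


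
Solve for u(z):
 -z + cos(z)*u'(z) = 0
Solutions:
 u(z) = C1 + Integral(z/cos(z), z)


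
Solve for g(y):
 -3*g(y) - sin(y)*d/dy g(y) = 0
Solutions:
 g(y) = C1*(cos(y) + 1)^(3/2)/(cos(y) - 1)^(3/2)


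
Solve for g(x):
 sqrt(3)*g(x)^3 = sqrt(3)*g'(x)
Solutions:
 g(x) = -sqrt(2)*sqrt(-1/(C1 + x))/2
 g(x) = sqrt(2)*sqrt(-1/(C1 + x))/2


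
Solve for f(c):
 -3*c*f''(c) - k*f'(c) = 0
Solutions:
 f(c) = C1 + c^(1 - re(k)/3)*(C2*sin(log(c)*Abs(im(k))/3) + C3*cos(log(c)*im(k)/3))


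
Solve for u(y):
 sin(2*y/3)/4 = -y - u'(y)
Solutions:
 u(y) = C1 - y^2/2 + 3*cos(2*y/3)/8


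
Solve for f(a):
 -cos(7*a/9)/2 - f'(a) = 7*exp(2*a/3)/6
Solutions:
 f(a) = C1 - 7*exp(2*a/3)/4 - 9*sin(7*a/9)/14


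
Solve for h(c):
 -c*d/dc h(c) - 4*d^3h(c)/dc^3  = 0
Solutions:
 h(c) = C1 + Integral(C2*airyai(-2^(1/3)*c/2) + C3*airybi(-2^(1/3)*c/2), c)


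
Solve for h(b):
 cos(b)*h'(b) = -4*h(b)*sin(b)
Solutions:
 h(b) = C1*cos(b)^4


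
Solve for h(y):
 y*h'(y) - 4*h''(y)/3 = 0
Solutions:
 h(y) = C1 + C2*erfi(sqrt(6)*y/4)


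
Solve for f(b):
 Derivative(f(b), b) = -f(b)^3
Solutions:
 f(b) = -sqrt(2)*sqrt(-1/(C1 - b))/2
 f(b) = sqrt(2)*sqrt(-1/(C1 - b))/2


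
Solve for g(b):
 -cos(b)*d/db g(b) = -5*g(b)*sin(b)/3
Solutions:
 g(b) = C1/cos(b)^(5/3)


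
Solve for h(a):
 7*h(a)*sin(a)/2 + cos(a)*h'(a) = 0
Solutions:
 h(a) = C1*cos(a)^(7/2)


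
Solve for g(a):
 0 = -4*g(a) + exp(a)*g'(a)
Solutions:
 g(a) = C1*exp(-4*exp(-a))


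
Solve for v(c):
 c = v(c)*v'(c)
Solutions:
 v(c) = -sqrt(C1 + c^2)
 v(c) = sqrt(C1 + c^2)


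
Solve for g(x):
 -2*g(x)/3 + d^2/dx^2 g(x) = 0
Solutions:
 g(x) = C1*exp(-sqrt(6)*x/3) + C2*exp(sqrt(6)*x/3)


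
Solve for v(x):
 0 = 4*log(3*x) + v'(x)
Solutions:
 v(x) = C1 - 4*x*log(x) - x*log(81) + 4*x


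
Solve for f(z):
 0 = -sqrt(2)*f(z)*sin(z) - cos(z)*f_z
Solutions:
 f(z) = C1*cos(z)^(sqrt(2))


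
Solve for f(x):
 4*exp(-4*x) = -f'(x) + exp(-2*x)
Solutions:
 f(x) = C1 - exp(-2*x)/2 + exp(-4*x)


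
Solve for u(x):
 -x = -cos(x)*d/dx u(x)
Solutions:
 u(x) = C1 + Integral(x/cos(x), x)


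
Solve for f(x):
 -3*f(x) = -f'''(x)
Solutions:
 f(x) = C3*exp(3^(1/3)*x) + (C1*sin(3^(5/6)*x/2) + C2*cos(3^(5/6)*x/2))*exp(-3^(1/3)*x/2)


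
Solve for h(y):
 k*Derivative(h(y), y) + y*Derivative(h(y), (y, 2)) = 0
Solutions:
 h(y) = C1 + y^(1 - re(k))*(C2*sin(log(y)*Abs(im(k))) + C3*cos(log(y)*im(k)))


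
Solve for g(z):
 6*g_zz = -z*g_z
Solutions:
 g(z) = C1 + C2*erf(sqrt(3)*z/6)


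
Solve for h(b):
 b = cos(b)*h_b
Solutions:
 h(b) = C1 + Integral(b/cos(b), b)


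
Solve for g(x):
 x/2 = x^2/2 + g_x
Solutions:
 g(x) = C1 - x^3/6 + x^2/4


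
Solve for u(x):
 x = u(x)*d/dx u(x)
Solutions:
 u(x) = -sqrt(C1 + x^2)
 u(x) = sqrt(C1 + x^2)


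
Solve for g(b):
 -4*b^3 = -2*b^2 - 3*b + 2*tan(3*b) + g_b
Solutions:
 g(b) = C1 - b^4 + 2*b^3/3 + 3*b^2/2 + 2*log(cos(3*b))/3


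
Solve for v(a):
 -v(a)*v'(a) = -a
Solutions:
 v(a) = -sqrt(C1 + a^2)
 v(a) = sqrt(C1 + a^2)


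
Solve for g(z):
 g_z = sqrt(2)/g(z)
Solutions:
 g(z) = -sqrt(C1 + 2*sqrt(2)*z)
 g(z) = sqrt(C1 + 2*sqrt(2)*z)


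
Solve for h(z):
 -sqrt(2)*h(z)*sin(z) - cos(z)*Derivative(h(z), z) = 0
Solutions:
 h(z) = C1*cos(z)^(sqrt(2))


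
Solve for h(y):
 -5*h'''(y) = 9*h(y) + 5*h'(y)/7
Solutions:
 h(y) = C1*exp(y*(-10*3^(2/3)*490^(1/3)/(3969 + sqrt(15755061))^(1/3) + 2100^(1/3)*(3969 + sqrt(15755061))^(1/3))/420)*sin(3^(1/6)*y*(30*490^(1/3)/(3969 + sqrt(15755061))^(1/3) + 3^(2/3)*700^(1/3)*(3969 + sqrt(15755061))^(1/3))/420) + C2*exp(y*(-10*3^(2/3)*490^(1/3)/(3969 + sqrt(15755061))^(1/3) + 2100^(1/3)*(3969 + sqrt(15755061))^(1/3))/420)*cos(3^(1/6)*y*(30*490^(1/3)/(3969 + sqrt(15755061))^(1/3) + 3^(2/3)*700^(1/3)*(3969 + sqrt(15755061))^(1/3))/420) + C3*exp(-y*(-10*3^(2/3)*490^(1/3)/(3969 + sqrt(15755061))^(1/3) + 2100^(1/3)*(3969 + sqrt(15755061))^(1/3))/210)


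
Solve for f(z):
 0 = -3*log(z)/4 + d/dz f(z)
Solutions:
 f(z) = C1 + 3*z*log(z)/4 - 3*z/4


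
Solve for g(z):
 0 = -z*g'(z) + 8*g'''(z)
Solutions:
 g(z) = C1 + Integral(C2*airyai(z/2) + C3*airybi(z/2), z)


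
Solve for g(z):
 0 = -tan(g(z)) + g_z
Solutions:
 g(z) = pi - asin(C1*exp(z))
 g(z) = asin(C1*exp(z))


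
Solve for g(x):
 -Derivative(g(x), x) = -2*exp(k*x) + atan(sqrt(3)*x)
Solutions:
 g(x) = C1 - x*atan(sqrt(3)*x) + 2*Piecewise((exp(k*x)/k, Ne(k, 0)), (x, True)) + sqrt(3)*log(3*x^2 + 1)/6


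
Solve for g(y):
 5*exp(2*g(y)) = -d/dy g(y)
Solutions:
 g(y) = log(-sqrt(-1/(C1 - 5*y))) - log(2)/2
 g(y) = log(-1/(C1 - 5*y))/2 - log(2)/2


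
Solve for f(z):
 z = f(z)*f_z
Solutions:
 f(z) = -sqrt(C1 + z^2)
 f(z) = sqrt(C1 + z^2)


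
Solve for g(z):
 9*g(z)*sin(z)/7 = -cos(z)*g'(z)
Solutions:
 g(z) = C1*cos(z)^(9/7)


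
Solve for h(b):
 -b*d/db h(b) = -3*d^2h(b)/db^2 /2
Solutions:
 h(b) = C1 + C2*erfi(sqrt(3)*b/3)


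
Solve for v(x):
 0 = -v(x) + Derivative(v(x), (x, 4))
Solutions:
 v(x) = C1*exp(-x) + C2*exp(x) + C3*sin(x) + C4*cos(x)


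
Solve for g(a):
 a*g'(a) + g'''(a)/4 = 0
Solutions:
 g(a) = C1 + Integral(C2*airyai(-2^(2/3)*a) + C3*airybi(-2^(2/3)*a), a)


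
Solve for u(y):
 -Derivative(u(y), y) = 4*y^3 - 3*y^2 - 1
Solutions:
 u(y) = C1 - y^4 + y^3 + y


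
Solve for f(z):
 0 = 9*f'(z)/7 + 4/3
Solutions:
 f(z) = C1 - 28*z/27


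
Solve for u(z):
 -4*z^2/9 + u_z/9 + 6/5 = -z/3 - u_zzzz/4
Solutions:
 u(z) = C1 + C4*exp(-2^(2/3)*3^(1/3)*z/3) + 4*z^3/3 - 3*z^2/2 - 54*z/5 + (C2*sin(2^(2/3)*3^(5/6)*z/6) + C3*cos(2^(2/3)*3^(5/6)*z/6))*exp(2^(2/3)*3^(1/3)*z/6)


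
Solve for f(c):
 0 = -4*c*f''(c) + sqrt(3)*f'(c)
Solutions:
 f(c) = C1 + C2*c^(sqrt(3)/4 + 1)


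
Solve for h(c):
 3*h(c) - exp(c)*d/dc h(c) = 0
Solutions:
 h(c) = C1*exp(-3*exp(-c))


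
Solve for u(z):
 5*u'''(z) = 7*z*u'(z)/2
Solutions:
 u(z) = C1 + Integral(C2*airyai(10^(2/3)*7^(1/3)*z/10) + C3*airybi(10^(2/3)*7^(1/3)*z/10), z)


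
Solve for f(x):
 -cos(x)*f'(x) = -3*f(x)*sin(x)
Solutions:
 f(x) = C1/cos(x)^3


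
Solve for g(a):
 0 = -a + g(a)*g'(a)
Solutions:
 g(a) = -sqrt(C1 + a^2)
 g(a) = sqrt(C1 + a^2)


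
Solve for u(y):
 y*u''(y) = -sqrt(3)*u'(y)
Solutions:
 u(y) = C1 + C2*y^(1 - sqrt(3))


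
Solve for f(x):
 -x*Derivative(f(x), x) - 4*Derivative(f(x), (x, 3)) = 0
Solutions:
 f(x) = C1 + Integral(C2*airyai(-2^(1/3)*x/2) + C3*airybi(-2^(1/3)*x/2), x)


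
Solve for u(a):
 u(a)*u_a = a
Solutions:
 u(a) = -sqrt(C1 + a^2)
 u(a) = sqrt(C1 + a^2)


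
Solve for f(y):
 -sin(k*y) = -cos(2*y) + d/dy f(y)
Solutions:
 f(y) = C1 + sin(2*y)/2 + cos(k*y)/k


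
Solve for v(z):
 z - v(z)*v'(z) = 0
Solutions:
 v(z) = -sqrt(C1 + z^2)
 v(z) = sqrt(C1 + z^2)


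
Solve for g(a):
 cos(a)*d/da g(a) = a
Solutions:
 g(a) = C1 + Integral(a/cos(a), a)


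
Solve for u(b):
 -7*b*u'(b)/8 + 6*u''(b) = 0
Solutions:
 u(b) = C1 + C2*erfi(sqrt(42)*b/24)


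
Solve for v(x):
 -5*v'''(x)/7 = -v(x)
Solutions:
 v(x) = C3*exp(5^(2/3)*7^(1/3)*x/5) + (C1*sin(sqrt(3)*5^(2/3)*7^(1/3)*x/10) + C2*cos(sqrt(3)*5^(2/3)*7^(1/3)*x/10))*exp(-5^(2/3)*7^(1/3)*x/10)


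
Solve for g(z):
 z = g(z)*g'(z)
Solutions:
 g(z) = -sqrt(C1 + z^2)
 g(z) = sqrt(C1 + z^2)


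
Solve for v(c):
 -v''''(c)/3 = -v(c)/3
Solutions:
 v(c) = C1*exp(-c) + C2*exp(c) + C3*sin(c) + C4*cos(c)


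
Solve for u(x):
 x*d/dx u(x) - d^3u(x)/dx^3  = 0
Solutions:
 u(x) = C1 + Integral(C2*airyai(x) + C3*airybi(x), x)


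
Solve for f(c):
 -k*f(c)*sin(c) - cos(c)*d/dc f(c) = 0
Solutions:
 f(c) = C1*exp(k*log(cos(c)))


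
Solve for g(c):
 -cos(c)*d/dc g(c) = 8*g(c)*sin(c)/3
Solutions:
 g(c) = C1*cos(c)^(8/3)


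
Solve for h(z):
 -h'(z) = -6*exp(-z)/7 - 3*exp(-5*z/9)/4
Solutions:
 h(z) = C1 - 6*exp(-z)/7 - 27*exp(-5*z/9)/20


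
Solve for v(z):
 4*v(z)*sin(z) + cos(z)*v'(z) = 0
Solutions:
 v(z) = C1*cos(z)^4


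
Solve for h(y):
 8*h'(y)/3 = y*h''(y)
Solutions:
 h(y) = C1 + C2*y^(11/3)


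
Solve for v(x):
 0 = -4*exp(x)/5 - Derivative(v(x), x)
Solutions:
 v(x) = C1 - 4*exp(x)/5


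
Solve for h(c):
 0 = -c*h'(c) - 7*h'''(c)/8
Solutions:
 h(c) = C1 + Integral(C2*airyai(-2*7^(2/3)*c/7) + C3*airybi(-2*7^(2/3)*c/7), c)


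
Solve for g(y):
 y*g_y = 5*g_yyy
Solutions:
 g(y) = C1 + Integral(C2*airyai(5^(2/3)*y/5) + C3*airybi(5^(2/3)*y/5), y)


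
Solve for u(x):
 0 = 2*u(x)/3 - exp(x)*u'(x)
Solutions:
 u(x) = C1*exp(-2*exp(-x)/3)


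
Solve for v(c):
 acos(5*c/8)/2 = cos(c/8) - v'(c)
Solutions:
 v(c) = C1 - c*acos(5*c/8)/2 + sqrt(64 - 25*c^2)/10 + 8*sin(c/8)


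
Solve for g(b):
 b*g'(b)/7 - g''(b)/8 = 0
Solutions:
 g(b) = C1 + C2*erfi(2*sqrt(7)*b/7)


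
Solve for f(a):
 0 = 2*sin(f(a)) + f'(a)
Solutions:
 f(a) = -acos((-C1 - exp(4*a))/(C1 - exp(4*a))) + 2*pi
 f(a) = acos((-C1 - exp(4*a))/(C1 - exp(4*a)))


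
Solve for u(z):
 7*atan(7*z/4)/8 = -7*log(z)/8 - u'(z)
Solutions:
 u(z) = C1 - 7*z*log(z)/8 - 7*z*atan(7*z/4)/8 + 7*z/8 + log(49*z^2 + 16)/4


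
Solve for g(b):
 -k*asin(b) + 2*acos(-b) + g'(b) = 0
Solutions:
 g(b) = C1 - 2*b*acos(-b) + k*(b*asin(b) + sqrt(1 - b^2)) - 2*sqrt(1 - b^2)


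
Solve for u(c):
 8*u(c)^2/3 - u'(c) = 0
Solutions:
 u(c) = -3/(C1 + 8*c)


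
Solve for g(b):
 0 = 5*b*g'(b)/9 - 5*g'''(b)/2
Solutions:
 g(b) = C1 + Integral(C2*airyai(6^(1/3)*b/3) + C3*airybi(6^(1/3)*b/3), b)


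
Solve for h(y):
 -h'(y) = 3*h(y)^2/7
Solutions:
 h(y) = 7/(C1 + 3*y)


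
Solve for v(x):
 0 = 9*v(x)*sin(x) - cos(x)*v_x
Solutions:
 v(x) = C1/cos(x)^9


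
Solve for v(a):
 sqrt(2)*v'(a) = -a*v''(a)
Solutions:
 v(a) = C1 + C2*a^(1 - sqrt(2))


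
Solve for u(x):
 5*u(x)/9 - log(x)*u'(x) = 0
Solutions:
 u(x) = C1*exp(5*li(x)/9)


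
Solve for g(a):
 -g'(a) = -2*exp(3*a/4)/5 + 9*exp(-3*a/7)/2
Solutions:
 g(a) = C1 + 8*exp(3*a/4)/15 + 21*exp(-3*a/7)/2


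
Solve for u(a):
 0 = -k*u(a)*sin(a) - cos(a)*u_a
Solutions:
 u(a) = C1*exp(k*log(cos(a)))


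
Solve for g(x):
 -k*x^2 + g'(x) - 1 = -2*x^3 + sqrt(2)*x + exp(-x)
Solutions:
 g(x) = C1 + k*x^3/3 - x^4/2 + sqrt(2)*x^2/2 + x - exp(-x)


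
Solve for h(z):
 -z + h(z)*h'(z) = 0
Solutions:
 h(z) = -sqrt(C1 + z^2)
 h(z) = sqrt(C1 + z^2)


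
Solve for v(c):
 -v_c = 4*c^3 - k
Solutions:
 v(c) = C1 - c^4 + c*k


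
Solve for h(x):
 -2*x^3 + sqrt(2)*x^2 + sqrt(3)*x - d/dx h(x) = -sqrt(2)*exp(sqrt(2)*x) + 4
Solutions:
 h(x) = C1 - x^4/2 + sqrt(2)*x^3/3 + sqrt(3)*x^2/2 - 4*x + exp(sqrt(2)*x)


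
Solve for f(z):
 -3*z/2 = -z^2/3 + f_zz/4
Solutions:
 f(z) = C1 + C2*z + z^4/9 - z^3


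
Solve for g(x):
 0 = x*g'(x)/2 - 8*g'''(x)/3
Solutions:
 g(x) = C1 + Integral(C2*airyai(2^(2/3)*3^(1/3)*x/4) + C3*airybi(2^(2/3)*3^(1/3)*x/4), x)


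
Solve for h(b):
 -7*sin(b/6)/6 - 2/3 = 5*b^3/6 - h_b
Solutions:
 h(b) = C1 + 5*b^4/24 + 2*b/3 - 7*cos(b/6)


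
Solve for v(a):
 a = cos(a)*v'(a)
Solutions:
 v(a) = C1 + Integral(a/cos(a), a)


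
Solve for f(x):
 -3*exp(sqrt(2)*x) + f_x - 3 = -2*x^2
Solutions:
 f(x) = C1 - 2*x^3/3 + 3*x + 3*sqrt(2)*exp(sqrt(2)*x)/2
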